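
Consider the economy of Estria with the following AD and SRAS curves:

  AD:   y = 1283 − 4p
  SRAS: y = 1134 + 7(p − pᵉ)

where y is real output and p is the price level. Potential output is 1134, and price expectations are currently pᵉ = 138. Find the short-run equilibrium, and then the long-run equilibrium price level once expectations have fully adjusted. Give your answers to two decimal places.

Short run: with pᵉ = 138, SRAS is y = 168 + 7p. Setting AD = SRAS gives 1115 = 11p, so p = 101.36 and y = 1283 − 4p = 877.55.
Output 877.55 is below potential 1134, so over time expected prices fall and SRAS shifts right until y returns to 1134.
Long run: y = 1134 on the AD curve gives 1134 = 1283 − 4p, so p = 37.25.

Short run: p = 101.36, y = 877.55. Long run: p = 37.25.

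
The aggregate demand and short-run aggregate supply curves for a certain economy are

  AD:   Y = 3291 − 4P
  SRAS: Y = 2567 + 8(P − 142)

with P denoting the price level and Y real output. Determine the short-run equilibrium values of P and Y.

P = 155, Y = 2671

Write SRAS as Y = 2567 + 8P − 1136 = 1431 + 8P.
Set AD = SRAS: 3291 − 4P = 1431 + 8P, so 1860 = 12P and P = 155.
Then Y = 3291 − 4·155 = 2671.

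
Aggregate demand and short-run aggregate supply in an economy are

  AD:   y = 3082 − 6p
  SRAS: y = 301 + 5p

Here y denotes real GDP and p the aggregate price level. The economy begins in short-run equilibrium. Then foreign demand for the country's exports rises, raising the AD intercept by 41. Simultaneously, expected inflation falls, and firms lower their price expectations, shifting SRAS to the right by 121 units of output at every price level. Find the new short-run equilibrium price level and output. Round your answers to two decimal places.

p = 245.55, y = 1649.73

After both shocks: AD is y = 3123 − 6p and SRAS is y = 422 + 5p.
Setting them equal: 2701 = 11p, so p = 245.55.
Substituting into AD, y = 1649.73.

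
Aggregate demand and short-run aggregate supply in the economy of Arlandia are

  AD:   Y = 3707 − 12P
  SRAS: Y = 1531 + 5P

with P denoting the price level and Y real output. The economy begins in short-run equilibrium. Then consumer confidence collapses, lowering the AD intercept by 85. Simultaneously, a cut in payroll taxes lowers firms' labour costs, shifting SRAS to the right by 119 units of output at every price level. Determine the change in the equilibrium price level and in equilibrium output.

After both shocks: AD is Y = 3622 − 12P and SRAS is Y = 1650 + 5P.
Setting them equal: 1972 = 17P, so P = 116.
Y = 3622 − 12·116 = 2230.
Initially P = 128, Y = 2171, so ΔP = -12 and ΔY = +59.

ΔP = -12, ΔY = +59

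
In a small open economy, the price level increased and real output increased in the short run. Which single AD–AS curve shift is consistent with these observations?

P rose and Y rose. An AD shift moves P and Y in the same direction; an SRAS shift moves them in opposite directions.
Here P and Y moved in the same direction, so the AD curve shifted.
Since Y rose, AD shifted right.

AD shifted right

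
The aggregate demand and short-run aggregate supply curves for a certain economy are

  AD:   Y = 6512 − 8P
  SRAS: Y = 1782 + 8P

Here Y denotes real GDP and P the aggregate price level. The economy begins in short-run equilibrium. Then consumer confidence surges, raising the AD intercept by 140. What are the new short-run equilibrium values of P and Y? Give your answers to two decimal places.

P = 304.38, Y = 4217.00

This is a positive demand shock: AD shifts right.
New AD: Y = 6652 − 8P.
Set AD = SRAS: 6652 − 8P = 1782 + 8P, so 4870 = 16P and P = 304.38.
Substituting into AD, Y = 4217.00.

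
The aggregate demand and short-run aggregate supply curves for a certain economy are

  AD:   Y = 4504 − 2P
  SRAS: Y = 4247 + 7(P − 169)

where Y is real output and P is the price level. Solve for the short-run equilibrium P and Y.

P = 160, Y = 4184

Write SRAS as Y = 4247 + 7P − 1183 = 3064 + 7P.
Set AD = SRAS: 4504 − 2P = 3064 + 7P, so 1440 = 9P and P = 160.
Then Y = 4504 − 2·160 = 4184.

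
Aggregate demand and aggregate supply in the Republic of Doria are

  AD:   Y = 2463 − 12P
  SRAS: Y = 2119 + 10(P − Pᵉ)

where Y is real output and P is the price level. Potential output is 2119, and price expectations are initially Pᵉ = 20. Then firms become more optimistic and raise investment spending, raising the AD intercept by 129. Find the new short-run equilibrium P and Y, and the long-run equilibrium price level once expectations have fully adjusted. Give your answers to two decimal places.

AD shifts right: new AD is Y = 2592 − 12P. With Pᵉ = 20, SRAS is Y = 1919 + 10P.
Short run: 2592 − 12P = 1919 + 10P gives 673 = 22P, so P = 30.59 and Y = 2592 − 12P = 2224.91.
Y = 2224.91 is above potential 2119; expectations adjust and SRAS shifts left until Y = 2119.
Long run: on the new AD curve, 2119 = 2592 − 12P gives P = 39.42.

Short run: P = 30.59, Y = 2224.91. Long run: P = 39.42.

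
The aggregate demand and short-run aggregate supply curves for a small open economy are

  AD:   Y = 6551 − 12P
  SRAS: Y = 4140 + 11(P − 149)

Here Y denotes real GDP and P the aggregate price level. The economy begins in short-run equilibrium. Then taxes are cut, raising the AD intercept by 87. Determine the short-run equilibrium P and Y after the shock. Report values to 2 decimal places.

P = 179.87, Y = 4479.57

This is a positive demand shock: AD shifts right.
New AD: Y = 6638 − 12P.
SRAS can be written Y = 2501 + 11P.
Set AD = SRAS: 6638 − 12P = 2501 + 11P, so 4137 = 23P and P = 179.87.
Substituting into AD, Y = 4479.57.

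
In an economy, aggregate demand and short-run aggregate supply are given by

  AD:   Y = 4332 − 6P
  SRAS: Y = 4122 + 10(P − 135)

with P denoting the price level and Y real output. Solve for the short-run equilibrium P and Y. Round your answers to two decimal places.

Write SRAS as Y = 4122 + 10P − 1350 = 2772 + 10P.
Set AD = SRAS: 4332 − 6P = 2772 + 10P, so 1560 = 16P and P = 97.50.
Substituting into AD, Y = 4332 − 6P = 3747.00.

P = 97.50, Y = 3747.00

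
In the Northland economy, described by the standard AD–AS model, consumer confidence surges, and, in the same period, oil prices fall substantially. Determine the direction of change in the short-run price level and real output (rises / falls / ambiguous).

Price level: ambiguous; output: rises

The first event is a positive demand shock: AD shifts right, which by itself pushes P up and Y up.
The second is a favourable supply shock: SRAS shifts right, which by itself pushes P down and Y up.
The two shocks push P in opposite directions, so the effect on P is ambiguous. Both shocks push Y up, so Y rises.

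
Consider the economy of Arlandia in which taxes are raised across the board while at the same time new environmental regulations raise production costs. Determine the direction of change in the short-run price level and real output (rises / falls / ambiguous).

Price level: ambiguous; output: falls

The first event is a negative demand shock: AD shifts left, which by itself pushes P down and Y down.
The second is an adverse supply shock: SRAS shifts left, which by itself pushes P up and Y down.
The two shocks push P in opposite directions, so the effect on P is ambiguous. Both shocks push Y down, so Y falls.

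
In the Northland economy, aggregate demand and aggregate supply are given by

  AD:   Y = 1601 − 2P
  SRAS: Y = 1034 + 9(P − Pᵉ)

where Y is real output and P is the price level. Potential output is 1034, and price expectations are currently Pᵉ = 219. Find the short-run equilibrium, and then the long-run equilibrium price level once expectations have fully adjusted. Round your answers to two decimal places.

Short run: with Pᵉ = 219, SRAS is Y = 9P − 937. Setting AD = SRAS gives 2538 = 11P, so P = 230.73 and Y = 1601 − 2P = 1139.55.
Output 1139.55 is above potential 1034, so over time expected prices rise and SRAS shifts left until Y returns to 1034.
Long run: Y = 1034 on the AD curve gives 1034 = 1601 − 2P, so P = 283.50.

Short run: P = 230.73, Y = 1139.55. Long run: P = 283.50.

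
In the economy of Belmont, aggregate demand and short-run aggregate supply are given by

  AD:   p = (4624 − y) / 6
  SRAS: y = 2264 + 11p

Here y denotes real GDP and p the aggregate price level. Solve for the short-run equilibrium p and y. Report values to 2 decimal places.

Rearrange AD to y = 4624 − 6p.
Set AD = SRAS: 4624 − 6p = 2264 + 11p, so 2360 = 17p and p = 138.82.
Substituting into AD, y = 4624 − 6p = 3791.06.

p = 138.82, y = 3791.06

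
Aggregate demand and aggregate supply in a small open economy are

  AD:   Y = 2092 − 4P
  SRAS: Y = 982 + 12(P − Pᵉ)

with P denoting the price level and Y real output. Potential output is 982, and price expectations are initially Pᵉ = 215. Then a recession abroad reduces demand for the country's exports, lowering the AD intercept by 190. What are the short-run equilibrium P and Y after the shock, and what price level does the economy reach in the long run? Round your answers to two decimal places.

Short run: P = 218.75, Y = 1027.00. Long run: P = 230.00.

AD shifts left: new AD is Y = 1902 − 4P. With Pᵉ = 215, SRAS is Y = 12P − 1598.
Short run: 1902 − 4P = 12P − 1598 gives 3500 = 16P, so P = 218.75 and Y = 1902 − 4P = 1027.00.
Y = 1027.00 is above potential 982; expectations adjust and SRAS shifts left until Y = 982.
Long run: on the new AD curve, 982 = 1902 − 4P gives P = 230.00.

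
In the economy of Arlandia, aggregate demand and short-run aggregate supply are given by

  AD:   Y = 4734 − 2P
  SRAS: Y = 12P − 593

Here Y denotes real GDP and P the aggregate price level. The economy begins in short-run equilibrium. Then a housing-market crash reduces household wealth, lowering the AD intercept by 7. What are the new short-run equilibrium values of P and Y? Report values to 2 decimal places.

P = 380.00, Y = 3967.00

This is a negative demand shock: AD shifts left.
New AD: Y = 4727 − 2P.
Set AD = SRAS: 4727 − 2P = 12P − 593, so 5320 = 14P and P = 380.00.
Substituting into AD, Y = 3967.00.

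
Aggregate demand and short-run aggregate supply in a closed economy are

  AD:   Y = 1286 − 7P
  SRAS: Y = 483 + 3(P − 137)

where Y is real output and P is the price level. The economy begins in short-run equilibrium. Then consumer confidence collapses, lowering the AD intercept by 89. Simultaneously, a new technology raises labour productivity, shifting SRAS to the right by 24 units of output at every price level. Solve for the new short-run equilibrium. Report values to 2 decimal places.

P = 110.10, Y = 426.30

After both shocks: AD is Y = 1197 − 7P and SRAS is Y = 96 + 3P.
Setting them equal: 1101 = 10P, so P = 110.10.
Substituting into AD, Y = 426.30.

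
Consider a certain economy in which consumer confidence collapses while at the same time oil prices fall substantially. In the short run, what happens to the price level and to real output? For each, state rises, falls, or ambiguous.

The first event is a negative demand shock: AD shifts left, which by itself pushes P down and Y down.
The second is a favourable supply shock: SRAS shifts right, which by itself pushes P down and Y up.
Both shocks push P down, so P falls. The two shocks push Y in opposite directions, so the effect on Y is ambiguous.

Price level: falls; output: ambiguous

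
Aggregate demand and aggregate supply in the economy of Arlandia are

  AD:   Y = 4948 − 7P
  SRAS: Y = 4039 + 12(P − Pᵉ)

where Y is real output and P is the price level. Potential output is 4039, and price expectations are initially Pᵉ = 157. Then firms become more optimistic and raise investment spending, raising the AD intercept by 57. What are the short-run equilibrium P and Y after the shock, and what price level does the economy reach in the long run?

Short run: P = 150, Y = 3955. Long run: P = 138.

AD shifts right: new AD is Y = 5005 − 7P. With Pᵉ = 157, SRAS is Y = 2155 + 12P.
Short run: 5005 − 7P = 2155 + 12P gives 2850 = 19P, so P = 150 and Y = 5005 − 7·150 = 3955.
Y = 3955 is below potential 4039; expectations adjust and SRAS shifts right until Y = 4039.
Long run: on the new AD curve, 4039 = 5005 − 7P gives P = 138.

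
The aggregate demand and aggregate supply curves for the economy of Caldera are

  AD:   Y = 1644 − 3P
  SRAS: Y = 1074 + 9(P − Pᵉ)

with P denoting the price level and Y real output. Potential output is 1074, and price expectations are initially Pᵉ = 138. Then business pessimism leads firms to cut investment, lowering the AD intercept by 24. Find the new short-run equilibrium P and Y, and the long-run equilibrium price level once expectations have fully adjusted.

AD shifts left: new AD is Y = 1620 − 3P. With Pᵉ = 138, SRAS is Y = 9P − 168.
Short run: 1620 − 3P = 9P − 168 gives 1788 = 12P, so P = 149 and Y = 1620 − 3·149 = 1173.
Y = 1173 is above potential 1074; expectations adjust and SRAS shifts left until Y = 1074.
Long run: on the new AD curve, 1074 = 1620 − 3P gives P = 182.

Short run: P = 149, Y = 1173. Long run: P = 182.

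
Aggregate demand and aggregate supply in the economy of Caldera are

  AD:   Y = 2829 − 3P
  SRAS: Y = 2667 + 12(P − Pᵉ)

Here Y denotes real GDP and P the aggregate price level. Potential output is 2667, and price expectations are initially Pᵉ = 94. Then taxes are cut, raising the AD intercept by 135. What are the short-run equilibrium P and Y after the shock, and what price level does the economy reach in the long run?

AD shifts right: new AD is Y = 2964 − 3P. With Pᵉ = 94, SRAS is Y = 1539 + 12P.
Short run: 2964 − 3P = 1539 + 12P gives 1425 = 15P, so P = 95 and Y = 2964 − 3·95 = 2679.
Y = 2679 is above potential 2667; expectations adjust and SRAS shifts left until Y = 2667.
Long run: on the new AD curve, 2667 = 2964 − 3P gives P = 99.

Short run: P = 95, Y = 2679. Long run: P = 99.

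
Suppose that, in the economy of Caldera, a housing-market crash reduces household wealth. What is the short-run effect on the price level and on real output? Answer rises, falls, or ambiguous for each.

Price level: falls; output: falls

This is a negative demand shock: AD shifts left.
Moving along the upward-sloping SRAS curve, P falls and Y falls.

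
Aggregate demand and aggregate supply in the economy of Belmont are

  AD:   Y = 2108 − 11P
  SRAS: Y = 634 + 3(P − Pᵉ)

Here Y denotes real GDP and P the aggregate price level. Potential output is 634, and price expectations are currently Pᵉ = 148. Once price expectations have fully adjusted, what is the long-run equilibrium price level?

Short run: with Pᵉ = 148, SRAS is Y = 190 + 3P. Setting AD = SRAS gives 1918 = 14P, so P = 137 and Y = 2108 − 11·137 = 601.
Output 601 is below potential 634, so over time expected prices fall and SRAS shifts right until Y returns to 634.
Long run: Y = 634 on the AD curve gives 634 = 2108 − 11P, so P = 134.

Long-run P = 134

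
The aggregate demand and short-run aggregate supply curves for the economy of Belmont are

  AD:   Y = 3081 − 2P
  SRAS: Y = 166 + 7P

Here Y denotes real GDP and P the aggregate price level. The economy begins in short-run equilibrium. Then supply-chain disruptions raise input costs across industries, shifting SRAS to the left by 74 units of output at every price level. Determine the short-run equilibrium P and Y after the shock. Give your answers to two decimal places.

This is a negative supply shock: SRAS shifts left.
New SRAS: Y = 92 + 7P.
Set AD = SRAS: 3081 − 2P = 92 + 7P, so 2989 = 9P and P = 332.11.
Substituting into AD, Y = 2416.78.

P = 332.11, Y = 2416.78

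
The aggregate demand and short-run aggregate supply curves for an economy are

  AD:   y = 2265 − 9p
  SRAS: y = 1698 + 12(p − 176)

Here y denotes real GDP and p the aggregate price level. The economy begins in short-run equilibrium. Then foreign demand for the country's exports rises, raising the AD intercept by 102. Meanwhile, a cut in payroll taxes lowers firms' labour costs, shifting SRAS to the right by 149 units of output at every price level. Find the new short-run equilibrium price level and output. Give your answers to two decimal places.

p = 125.33, y = 1239.00

After both shocks: AD is y = 2367 − 9p and SRAS is y = 12p − 265.
Setting them equal: 2632 = 21p, so p = 125.33.
Substituting into AD, y = 1239.00.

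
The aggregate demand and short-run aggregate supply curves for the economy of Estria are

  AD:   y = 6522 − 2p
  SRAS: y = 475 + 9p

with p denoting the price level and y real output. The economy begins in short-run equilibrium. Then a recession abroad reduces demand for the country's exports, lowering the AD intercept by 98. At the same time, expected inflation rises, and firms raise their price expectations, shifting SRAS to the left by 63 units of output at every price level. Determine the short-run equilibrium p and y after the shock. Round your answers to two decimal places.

p = 546.55, y = 5330.91

After both shocks: AD is y = 6424 − 2p and SRAS is y = 412 + 9p.
Setting them equal: 6012 = 11p, so p = 546.55.
Substituting into AD, y = 5330.91.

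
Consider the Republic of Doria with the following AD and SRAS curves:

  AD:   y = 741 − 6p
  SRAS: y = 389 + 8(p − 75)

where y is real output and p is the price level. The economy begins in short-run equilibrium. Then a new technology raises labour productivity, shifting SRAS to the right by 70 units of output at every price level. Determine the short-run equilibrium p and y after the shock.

This is a positive supply shock: SRAS shifts right.
New SRAS: y = 8p − 141.
Set AD = SRAS: 741 − 6p = 8p − 141, so 882 = 14p and p = 63.
y = 741 − 6·63 = 363.

p = 63, y = 363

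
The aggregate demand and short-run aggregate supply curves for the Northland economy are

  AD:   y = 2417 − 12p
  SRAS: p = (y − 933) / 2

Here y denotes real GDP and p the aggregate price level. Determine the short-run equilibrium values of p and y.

p = 106, y = 1145

Rearrange SRAS to y = 933 + 2p.
Set AD = SRAS: 2417 − 12p = 933 + 2p, so 1484 = 14p and p = 106.
Then y = 2417 − 12·106 = 1145.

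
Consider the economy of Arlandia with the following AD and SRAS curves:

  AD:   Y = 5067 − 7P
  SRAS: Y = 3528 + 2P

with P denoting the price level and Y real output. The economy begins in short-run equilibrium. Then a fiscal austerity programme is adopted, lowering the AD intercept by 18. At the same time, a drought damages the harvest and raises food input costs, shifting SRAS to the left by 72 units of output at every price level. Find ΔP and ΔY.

After both shocks: AD is Y = 5049 − 7P and SRAS is Y = 3456 + 2P.
Setting them equal: 1593 = 9P, so P = 177.
Y = 5049 − 7·177 = 3810.
Initially P = 171, Y = 3870, so ΔP = +6 and ΔY = -60.

ΔP = +6, ΔY = -60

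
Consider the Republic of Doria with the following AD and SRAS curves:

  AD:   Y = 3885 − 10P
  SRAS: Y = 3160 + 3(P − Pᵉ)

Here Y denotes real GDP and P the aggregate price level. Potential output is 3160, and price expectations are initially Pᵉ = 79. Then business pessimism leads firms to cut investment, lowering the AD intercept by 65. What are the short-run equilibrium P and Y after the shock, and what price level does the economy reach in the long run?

AD shifts left: new AD is Y = 3820 − 10P. With Pᵉ = 79, SRAS is Y = 2923 + 3P.
Short run: 3820 − 10P = 2923 + 3P gives 897 = 13P, so P = 69 and Y = 3820 − 10·69 = 3130.
Y = 3130 is below potential 3160; expectations adjust and SRAS shifts right until Y = 3160.
Long run: on the new AD curve, 3160 = 3820 − 10P gives P = 66.

Short run: P = 69, Y = 3130. Long run: P = 66.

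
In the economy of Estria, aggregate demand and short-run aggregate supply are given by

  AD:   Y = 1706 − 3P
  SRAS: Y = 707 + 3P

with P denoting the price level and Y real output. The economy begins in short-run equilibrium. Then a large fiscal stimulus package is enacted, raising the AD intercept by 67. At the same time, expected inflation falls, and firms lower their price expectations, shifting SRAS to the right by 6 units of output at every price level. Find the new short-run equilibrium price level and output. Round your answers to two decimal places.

After both shocks: AD is Y = 1773 − 3P and SRAS is Y = 713 + 3P.
Setting them equal: 1060 = 6P, so P = 176.67.
Substituting into AD, Y = 1243.00.

P = 176.67, Y = 1243.00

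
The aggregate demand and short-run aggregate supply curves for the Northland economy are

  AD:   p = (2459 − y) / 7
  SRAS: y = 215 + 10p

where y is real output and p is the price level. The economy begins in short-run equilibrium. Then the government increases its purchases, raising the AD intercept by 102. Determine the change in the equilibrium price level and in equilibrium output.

Δp = +6, Δy = +60

This is a positive demand shock: AD shifts right.
New AD: y = 2561 − 7p.
Set AD = SRAS: 2561 − 7p = 215 + 10p, so 2346 = 17p and p = 138.
y = 2561 − 7·138 = 1595.
Initially p = 132, y = 1535, so Δp = +6 and Δy = +60.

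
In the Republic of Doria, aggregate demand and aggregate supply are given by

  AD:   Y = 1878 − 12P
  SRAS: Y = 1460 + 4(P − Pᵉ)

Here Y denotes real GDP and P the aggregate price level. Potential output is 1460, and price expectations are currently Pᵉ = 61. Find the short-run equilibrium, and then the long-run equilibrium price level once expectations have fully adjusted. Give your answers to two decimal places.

Short run: P = 41.38, Y = 1381.50. Long run: P = 34.83.

Short run: with Pᵉ = 61, SRAS is Y = 1216 + 4P. Setting AD = SRAS gives 662 = 16P, so P = 41.38 and Y = 1878 − 12P = 1381.50.
Output 1381.50 is below potential 1460, so over time expected prices fall and SRAS shifts right until Y returns to 1460.
Long run: Y = 1460 on the AD curve gives 1460 = 1878 − 12P, so P = 34.83.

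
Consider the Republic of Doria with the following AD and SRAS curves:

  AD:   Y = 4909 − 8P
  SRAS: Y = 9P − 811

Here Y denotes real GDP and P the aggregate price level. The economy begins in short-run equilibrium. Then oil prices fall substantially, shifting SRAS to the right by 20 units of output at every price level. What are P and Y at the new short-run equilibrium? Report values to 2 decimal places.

P = 335.29, Y = 2226.65

This is a positive supply shock: SRAS shifts right.
New SRAS: Y = 9P − 791.
Set AD = SRAS: 4909 − 8P = 9P − 791, so 5700 = 17P and P = 335.29.
Substituting into AD, Y = 2226.65.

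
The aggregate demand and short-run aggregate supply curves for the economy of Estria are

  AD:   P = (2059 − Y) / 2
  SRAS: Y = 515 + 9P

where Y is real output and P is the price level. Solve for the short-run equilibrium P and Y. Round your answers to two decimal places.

Rearrange AD to Y = 2059 − 2P.
Set AD = SRAS: 2059 − 2P = 515 + 9P, so 1544 = 11P and P = 140.36.
Substituting into AD, Y = 2059 − 2P = 1778.27.

P = 140.36, Y = 1778.27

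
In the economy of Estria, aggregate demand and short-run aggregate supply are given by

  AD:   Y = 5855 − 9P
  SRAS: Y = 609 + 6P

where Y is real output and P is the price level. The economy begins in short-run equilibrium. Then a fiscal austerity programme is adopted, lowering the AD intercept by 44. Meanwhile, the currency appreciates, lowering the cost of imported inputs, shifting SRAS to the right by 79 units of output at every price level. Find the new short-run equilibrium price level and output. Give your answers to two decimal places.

After both shocks: AD is Y = 5811 − 9P and SRAS is Y = 688 + 6P.
Setting them equal: 5123 = 15P, so P = 341.53.
Substituting into AD, Y = 2737.20.

P = 341.53, Y = 2737.20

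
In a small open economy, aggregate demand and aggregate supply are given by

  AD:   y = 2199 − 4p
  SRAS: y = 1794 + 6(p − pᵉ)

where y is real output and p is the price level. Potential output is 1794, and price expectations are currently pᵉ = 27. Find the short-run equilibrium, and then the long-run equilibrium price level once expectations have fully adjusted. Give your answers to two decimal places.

Short run: with pᵉ = 27, SRAS is y = 1632 + 6p. Setting AD = SRAS gives 567 = 10p, so p = 56.70 and y = 2199 − 4p = 1972.20.
Output 1972.20 is above potential 1794, so over time expected prices rise and SRAS shifts left until y returns to 1794.
Long run: y = 1794 on the AD curve gives 1794 = 2199 − 4p, so p = 101.25.

Short run: p = 56.70, y = 1972.20. Long run: p = 101.25.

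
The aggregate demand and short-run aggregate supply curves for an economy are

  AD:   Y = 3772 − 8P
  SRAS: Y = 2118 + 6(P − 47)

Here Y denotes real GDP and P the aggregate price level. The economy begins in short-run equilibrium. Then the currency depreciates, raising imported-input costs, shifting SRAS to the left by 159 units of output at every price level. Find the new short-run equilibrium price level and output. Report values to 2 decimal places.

P = 149.64, Y = 2574.86

This is a negative supply shock: SRAS shifts left.
New SRAS: Y = 1677 + 6P.
Set AD = SRAS: 3772 − 8P = 1677 + 6P, so 2095 = 14P and P = 149.64.
Substituting into AD, Y = 2574.86.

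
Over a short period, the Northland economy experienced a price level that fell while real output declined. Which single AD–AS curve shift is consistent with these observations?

AD shifted left

P fell and Y fell. An AD shift moves P and Y in the same direction; an SRAS shift moves them in opposite directions.
Here P and Y moved in the same direction, so the AD curve shifted.
Since Y fell, AD shifted left.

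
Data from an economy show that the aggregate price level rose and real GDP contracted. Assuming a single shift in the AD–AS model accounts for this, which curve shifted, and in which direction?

SRAS shifted left

P rose and Y fell. An AD shift moves P and Y in the same direction; an SRAS shift moves them in opposite directions.
Here P and Y moved in opposite directions, so the SRAS curve shifted.
Since Y fell, SRAS shifted left.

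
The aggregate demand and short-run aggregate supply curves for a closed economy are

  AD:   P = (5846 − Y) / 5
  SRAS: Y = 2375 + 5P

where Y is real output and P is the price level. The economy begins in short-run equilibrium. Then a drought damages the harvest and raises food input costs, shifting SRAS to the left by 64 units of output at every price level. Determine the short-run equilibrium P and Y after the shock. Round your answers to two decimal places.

P = 353.50, Y = 4078.50

This is a negative supply shock: SRAS shifts left.
New SRAS: Y = 2311 + 5P.
Set AD = SRAS: 5846 − 5P = 2311 + 5P, so 3535 = 10P and P = 353.50.
Substituting into AD, Y = 4078.50.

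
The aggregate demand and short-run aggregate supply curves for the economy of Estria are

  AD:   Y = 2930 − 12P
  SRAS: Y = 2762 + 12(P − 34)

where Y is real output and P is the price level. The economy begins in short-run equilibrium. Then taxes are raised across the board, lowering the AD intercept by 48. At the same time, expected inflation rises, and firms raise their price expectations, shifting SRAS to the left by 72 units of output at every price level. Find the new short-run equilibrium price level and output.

After both shocks: AD is Y = 2882 − 12P and SRAS is Y = 2282 + 12P.
Setting them equal: 600 = 24P, so P = 25.
Y = 2882 − 12·25 = 2582.

P = 25, Y = 2582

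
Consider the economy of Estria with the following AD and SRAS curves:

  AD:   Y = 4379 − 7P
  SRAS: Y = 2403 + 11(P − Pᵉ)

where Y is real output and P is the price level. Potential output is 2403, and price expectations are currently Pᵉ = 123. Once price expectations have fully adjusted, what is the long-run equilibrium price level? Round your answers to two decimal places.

Short run: with Pᵉ = 123, SRAS is Y = 1050 + 11P. Setting AD = SRAS gives 3329 = 18P, so P = 184.94 and Y = 4379 − 7P = 3084.39.
Output 3084.39 is above potential 2403, so over time expected prices rise and SRAS shifts left until Y returns to 2403.
Long run: Y = 2403 on the AD curve gives 2403 = 4379 − 7P, so P = 282.29.

Long-run P = 282.29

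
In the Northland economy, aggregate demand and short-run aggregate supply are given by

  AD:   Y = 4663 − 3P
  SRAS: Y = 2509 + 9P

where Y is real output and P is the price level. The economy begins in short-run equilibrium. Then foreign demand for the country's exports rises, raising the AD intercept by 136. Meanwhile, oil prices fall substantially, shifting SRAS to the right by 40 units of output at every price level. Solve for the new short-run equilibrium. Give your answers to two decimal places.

After both shocks: AD is Y = 4799 − 3P and SRAS is Y = 2549 + 9P.
Setting them equal: 2250 = 12P, so P = 187.50.
Substituting into AD, Y = 4236.50.

P = 187.50, Y = 4236.50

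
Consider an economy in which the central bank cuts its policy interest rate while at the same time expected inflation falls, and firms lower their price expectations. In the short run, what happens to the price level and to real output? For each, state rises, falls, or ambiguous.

Price level: ambiguous; output: rises

The first event is a positive demand shock: AD shifts right, which by itself pushes P up and Y up.
The second is a favourable supply shock: SRAS shifts right, which by itself pushes P down and Y up.
The two shocks push P in opposite directions, so the effect on P is ambiguous. Both shocks push Y up, so Y rises.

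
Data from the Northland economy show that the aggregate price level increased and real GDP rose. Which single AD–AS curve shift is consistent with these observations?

P rose and Y rose. An AD shift moves P and Y in the same direction; an SRAS shift moves them in opposite directions.
Here P and Y moved in the same direction, so the AD curve shifted.
Since Y rose, AD shifted right.

AD shifted right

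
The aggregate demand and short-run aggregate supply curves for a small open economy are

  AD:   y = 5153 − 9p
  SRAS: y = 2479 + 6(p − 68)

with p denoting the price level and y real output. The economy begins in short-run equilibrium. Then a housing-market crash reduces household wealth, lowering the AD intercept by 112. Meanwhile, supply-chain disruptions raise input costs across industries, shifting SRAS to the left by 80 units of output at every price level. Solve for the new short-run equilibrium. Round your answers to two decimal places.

After both shocks: AD is y = 5041 − 9p and SRAS is y = 1991 + 6p.
Setting them equal: 3050 = 15p, so p = 203.33.
Substituting into AD, y = 3211.00.

p = 203.33, y = 3211.00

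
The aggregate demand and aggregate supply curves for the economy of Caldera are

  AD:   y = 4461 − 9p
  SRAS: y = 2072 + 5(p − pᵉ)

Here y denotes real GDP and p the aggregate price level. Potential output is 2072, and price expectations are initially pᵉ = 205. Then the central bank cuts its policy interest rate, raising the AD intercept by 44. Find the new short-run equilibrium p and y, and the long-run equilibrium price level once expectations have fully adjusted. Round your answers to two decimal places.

AD shifts right: new AD is y = 4505 − 9p. With pᵉ = 205, SRAS is y = 1047 + 5p.
Short run: 4505 − 9p = 1047 + 5p gives 3458 = 14p, so p = 247.00 and y = 4505 − 9p = 2282.00.
y = 2282.00 is above potential 2072; expectations adjust and SRAS shifts left until y = 2072.
Long run: on the new AD curve, 2072 = 4505 − 9p gives p = 270.33.

Short run: p = 247.00, y = 2282.00. Long run: p = 270.33.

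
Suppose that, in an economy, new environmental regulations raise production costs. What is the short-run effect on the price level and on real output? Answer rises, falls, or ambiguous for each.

This is an adverse supply shock: SRAS shifts left.
Moving along the downward-sloping AD curve, P rises and Y falls.

Price level: rises; output: falls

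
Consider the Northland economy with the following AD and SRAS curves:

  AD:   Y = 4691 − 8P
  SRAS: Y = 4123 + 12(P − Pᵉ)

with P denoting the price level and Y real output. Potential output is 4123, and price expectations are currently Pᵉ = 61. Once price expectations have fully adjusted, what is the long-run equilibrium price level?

Short run: with Pᵉ = 61, SRAS is Y = 3391 + 12P. Setting AD = SRAS gives 1300 = 20P, so P = 65 and Y = 4691 − 8·65 = 4171.
Output 4171 is above potential 4123, so over time expected prices rise and SRAS shifts left until Y returns to 4123.
Long run: Y = 4123 on the AD curve gives 4123 = 4691 − 8P, so P = 71.

Long-run P = 71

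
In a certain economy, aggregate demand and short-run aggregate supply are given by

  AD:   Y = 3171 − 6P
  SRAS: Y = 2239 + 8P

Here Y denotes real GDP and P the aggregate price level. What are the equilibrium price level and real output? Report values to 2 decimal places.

P = 66.57, Y = 2771.57

Set AD = SRAS: 3171 − 6P = 2239 + 8P, so 932 = 14P and P = 66.57.
Substituting into AD, Y = 3171 − 6P = 2771.57.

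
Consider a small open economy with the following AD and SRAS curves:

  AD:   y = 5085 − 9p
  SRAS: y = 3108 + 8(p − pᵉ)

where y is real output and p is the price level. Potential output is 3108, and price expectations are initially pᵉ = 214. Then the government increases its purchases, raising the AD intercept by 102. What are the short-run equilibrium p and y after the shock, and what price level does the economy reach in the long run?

AD shifts right: new AD is y = 5187 − 9p. With pᵉ = 214, SRAS is y = 1396 + 8p.
Short run: 5187 − 9p = 1396 + 8p gives 3791 = 17p, so p = 223 and y = 5187 − 9·223 = 3180.
y = 3180 is above potential 3108; expectations adjust and SRAS shifts left until y = 3108.
Long run: on the new AD curve, 3108 = 5187 − 9p gives p = 231.

Short run: p = 223, y = 3180. Long run: p = 231.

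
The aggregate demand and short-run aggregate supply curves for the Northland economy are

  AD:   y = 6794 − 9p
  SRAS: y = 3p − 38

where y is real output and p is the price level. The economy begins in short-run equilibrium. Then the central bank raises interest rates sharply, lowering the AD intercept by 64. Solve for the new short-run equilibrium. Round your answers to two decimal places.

This is a negative demand shock: AD shifts left.
New AD: y = 6730 − 9p.
Set AD = SRAS: 6730 − 9p = 3p − 38, so 6768 = 12p and p = 564.00.
Substituting into AD, y = 1654.00.

p = 564.00, y = 1654.00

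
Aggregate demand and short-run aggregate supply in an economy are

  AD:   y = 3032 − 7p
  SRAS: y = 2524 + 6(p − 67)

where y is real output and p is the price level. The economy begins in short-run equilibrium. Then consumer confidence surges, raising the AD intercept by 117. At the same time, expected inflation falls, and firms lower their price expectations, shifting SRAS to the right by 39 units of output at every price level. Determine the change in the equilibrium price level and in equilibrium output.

Δp = +6, Δy = +75

After both shocks: AD is y = 3149 − 7p and SRAS is y = 2161 + 6p.
Setting them equal: 988 = 13p, so p = 76.
y = 3149 − 7·76 = 2617.
Initially p = 70, y = 2542, so Δp = +6 and Δy = +75.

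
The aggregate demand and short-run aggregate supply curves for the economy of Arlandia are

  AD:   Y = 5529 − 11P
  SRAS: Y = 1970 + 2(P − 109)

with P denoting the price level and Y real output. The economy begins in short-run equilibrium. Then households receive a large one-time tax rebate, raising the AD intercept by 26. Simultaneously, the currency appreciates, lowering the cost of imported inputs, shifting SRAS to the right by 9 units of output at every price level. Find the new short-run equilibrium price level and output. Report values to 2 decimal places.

P = 291.85, Y = 2344.69

After both shocks: AD is Y = 5555 − 11P and SRAS is Y = 1761 + 2P.
Setting them equal: 3794 = 13P, so P = 291.85.
Substituting into AD, Y = 2344.69.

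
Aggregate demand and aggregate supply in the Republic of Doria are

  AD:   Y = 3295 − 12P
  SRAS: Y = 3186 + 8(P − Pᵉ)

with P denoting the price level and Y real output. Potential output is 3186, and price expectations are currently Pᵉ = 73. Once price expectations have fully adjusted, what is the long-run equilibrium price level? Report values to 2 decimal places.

Short run: with Pᵉ = 73, SRAS is Y = 2602 + 8P. Setting AD = SRAS gives 693 = 20P, so P = 34.65 and Y = 3295 − 12P = 2879.20.
Output 2879.20 is below potential 3186, so over time expected prices fall and SRAS shifts right until Y returns to 3186.
Long run: Y = 3186 on the AD curve gives 3186 = 3295 − 12P, so P = 9.08.

Long-run P = 9.08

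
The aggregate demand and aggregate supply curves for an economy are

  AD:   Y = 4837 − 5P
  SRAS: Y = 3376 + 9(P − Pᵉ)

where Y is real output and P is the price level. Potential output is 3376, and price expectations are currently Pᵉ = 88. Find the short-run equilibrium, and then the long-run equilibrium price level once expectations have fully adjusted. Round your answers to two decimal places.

Short run: P = 160.93, Y = 4032.36. Long run: P = 292.20.

Short run: with Pᵉ = 88, SRAS is Y = 2584 + 9P. Setting AD = SRAS gives 2253 = 14P, so P = 160.93 and Y = 4837 − 5P = 4032.36.
Output 4032.36 is above potential 3376, so over time expected prices rise and SRAS shifts left until Y returns to 3376.
Long run: Y = 3376 on the AD curve gives 3376 = 4837 − 5P, so P = 292.20.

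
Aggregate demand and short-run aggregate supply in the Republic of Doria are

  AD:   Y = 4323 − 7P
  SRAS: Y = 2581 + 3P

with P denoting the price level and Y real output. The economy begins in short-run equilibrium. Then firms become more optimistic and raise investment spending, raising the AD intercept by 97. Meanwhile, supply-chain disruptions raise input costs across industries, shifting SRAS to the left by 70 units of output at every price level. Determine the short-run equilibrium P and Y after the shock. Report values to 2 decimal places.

After both shocks: AD is Y = 4420 − 7P and SRAS is Y = 2511 + 3P.
Setting them equal: 1909 = 10P, so P = 190.90.
Substituting into AD, Y = 3083.70.

P = 190.90, Y = 3083.70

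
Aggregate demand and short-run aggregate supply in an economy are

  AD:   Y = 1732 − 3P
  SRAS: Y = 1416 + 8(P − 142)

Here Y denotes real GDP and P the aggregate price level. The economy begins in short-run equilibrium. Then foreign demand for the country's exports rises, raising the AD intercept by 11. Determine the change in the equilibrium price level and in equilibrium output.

ΔP = +1, ΔY = +8

This is a positive demand shock: AD shifts right.
New AD: Y = 1743 − 3P.
SRAS can be written Y = 280 + 8P.
Set AD = SRAS: 1743 − 3P = 280 + 8P, so 1463 = 11P and P = 133.
Y = 1743 − 3·133 = 1344.
Initially P = 132, Y = 1336, so ΔP = +1 and ΔY = +8.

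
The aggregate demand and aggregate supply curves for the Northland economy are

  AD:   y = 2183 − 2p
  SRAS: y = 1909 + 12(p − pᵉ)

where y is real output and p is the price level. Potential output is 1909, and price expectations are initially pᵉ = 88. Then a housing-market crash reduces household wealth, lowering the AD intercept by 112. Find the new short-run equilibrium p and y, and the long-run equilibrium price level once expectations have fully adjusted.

Short run: p = 87, y = 1897. Long run: p = 81.

AD shifts left: new AD is y = 2071 − 2p. With pᵉ = 88, SRAS is y = 853 + 12p.
Short run: 2071 − 2p = 853 + 12p gives 1218 = 14p, so p = 87 and y = 2071 − 2·87 = 1897.
y = 1897 is below potential 1909; expectations adjust and SRAS shifts right until y = 1909.
Long run: on the new AD curve, 1909 = 2071 − 2p gives p = 81.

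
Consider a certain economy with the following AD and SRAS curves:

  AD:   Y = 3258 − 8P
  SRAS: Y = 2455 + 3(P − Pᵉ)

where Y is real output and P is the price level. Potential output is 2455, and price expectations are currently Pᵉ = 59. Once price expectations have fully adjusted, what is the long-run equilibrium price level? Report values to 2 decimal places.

Long-run P = 100.38

Short run: with Pᵉ = 59, SRAS is Y = 2278 + 3P. Setting AD = SRAS gives 980 = 11P, so P = 89.09 and Y = 3258 − 8P = 2545.27.
Output 2545.27 is above potential 2455, so over time expected prices rise and SRAS shifts left until Y returns to 2455.
Long run: Y = 2455 on the AD curve gives 2455 = 3258 − 8P, so P = 100.38.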